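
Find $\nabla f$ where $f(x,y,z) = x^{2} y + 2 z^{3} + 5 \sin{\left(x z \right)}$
(2*x*y + 5*z*cos(x*z), x**2, 5*x*cos(x*z) + 6*z**2)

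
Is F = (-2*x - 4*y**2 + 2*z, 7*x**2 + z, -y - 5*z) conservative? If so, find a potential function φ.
No, ∇×F = (-2, 2, 14*x + 8*y) ≠ 0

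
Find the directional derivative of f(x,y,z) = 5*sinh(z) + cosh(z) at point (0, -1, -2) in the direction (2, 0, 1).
-sqrt(5)*(-cosh(2) + sinh(2)/5)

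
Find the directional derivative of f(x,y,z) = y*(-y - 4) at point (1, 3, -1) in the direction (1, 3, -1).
-30*sqrt(11)/11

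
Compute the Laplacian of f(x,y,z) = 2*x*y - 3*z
0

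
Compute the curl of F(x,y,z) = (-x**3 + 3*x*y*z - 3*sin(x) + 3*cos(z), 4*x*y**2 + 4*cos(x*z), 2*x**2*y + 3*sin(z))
(2*x*(x + 2*sin(x*z)), -x*y - 3*sin(z), -3*x*z + 4*y**2 - 4*z*sin(x*z))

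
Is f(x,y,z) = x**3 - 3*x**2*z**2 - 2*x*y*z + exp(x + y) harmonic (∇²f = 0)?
No, ∇²f = -6*x**2 + 6*x - 6*z**2 + 2*exp(x + y)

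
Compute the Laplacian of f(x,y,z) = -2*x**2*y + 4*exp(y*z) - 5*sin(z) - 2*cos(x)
4*y**2*exp(y*z) - 4*y + 4*z**2*exp(y*z) + 5*sin(z) + 2*cos(x)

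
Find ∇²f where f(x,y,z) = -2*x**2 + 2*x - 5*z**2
-14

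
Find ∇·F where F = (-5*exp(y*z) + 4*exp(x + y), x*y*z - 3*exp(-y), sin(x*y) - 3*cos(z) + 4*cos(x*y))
x*z + 4*exp(x + y) + 3*sin(z) + 3*exp(-y)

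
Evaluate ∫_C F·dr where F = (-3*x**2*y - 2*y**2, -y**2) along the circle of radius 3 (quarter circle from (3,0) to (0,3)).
27 + 243*pi/16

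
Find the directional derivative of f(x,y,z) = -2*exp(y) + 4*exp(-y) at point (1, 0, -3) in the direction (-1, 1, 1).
-2*sqrt(3)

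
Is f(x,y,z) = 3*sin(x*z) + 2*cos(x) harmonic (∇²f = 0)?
No, ∇²f = -3*x**2*sin(x*z) - 3*z**2*sin(x*z) - 2*cos(x)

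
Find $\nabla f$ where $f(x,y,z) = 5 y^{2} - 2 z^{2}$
(0, 10*y, -4*z)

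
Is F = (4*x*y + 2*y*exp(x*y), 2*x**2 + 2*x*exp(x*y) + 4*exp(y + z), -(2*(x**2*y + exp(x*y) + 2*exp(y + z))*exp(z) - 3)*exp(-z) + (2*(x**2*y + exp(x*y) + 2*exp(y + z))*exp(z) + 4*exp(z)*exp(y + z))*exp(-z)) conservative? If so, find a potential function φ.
Yes, F is conservative. φ = (2*(x**2*y + exp(x*y) + 2*exp(y + z))*exp(z) - 3)*exp(-z)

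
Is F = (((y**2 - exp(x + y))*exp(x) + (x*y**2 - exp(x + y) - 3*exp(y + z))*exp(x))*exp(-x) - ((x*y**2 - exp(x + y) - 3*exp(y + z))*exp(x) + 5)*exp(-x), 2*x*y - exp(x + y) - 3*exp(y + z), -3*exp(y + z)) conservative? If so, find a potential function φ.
Yes, F is conservative. φ = ((x*y**2 - exp(x + y) - 3*exp(y + z))*exp(x) + 5)*exp(-x)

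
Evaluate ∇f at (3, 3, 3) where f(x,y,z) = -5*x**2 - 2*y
(-30, -2, 0)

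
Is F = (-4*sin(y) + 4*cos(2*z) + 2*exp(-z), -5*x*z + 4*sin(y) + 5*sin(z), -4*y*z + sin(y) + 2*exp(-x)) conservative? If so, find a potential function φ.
No, ∇×F = (5*x - 4*z + cos(y) - 5*cos(z), -8*sin(2*z) - 2*exp(-z) + 2*exp(-x), -5*z + 4*cos(y)) ≠ 0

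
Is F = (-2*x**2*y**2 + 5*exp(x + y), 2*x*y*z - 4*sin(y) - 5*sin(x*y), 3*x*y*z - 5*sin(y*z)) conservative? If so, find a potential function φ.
No, ∇×F = (-2*x*y + 3*x*z - 5*z*cos(y*z), -3*y*z, 4*x**2*y + 2*y*z - 5*y*cos(x*y) - 5*exp(x + y)) ≠ 0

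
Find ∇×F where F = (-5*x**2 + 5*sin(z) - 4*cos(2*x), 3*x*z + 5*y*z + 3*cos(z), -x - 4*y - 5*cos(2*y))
(-3*x - 5*y + 10*sin(2*y) + 3*sin(z) - 4, 5*cos(z) + 1, 3*z)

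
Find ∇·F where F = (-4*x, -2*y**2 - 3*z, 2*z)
-4*y - 2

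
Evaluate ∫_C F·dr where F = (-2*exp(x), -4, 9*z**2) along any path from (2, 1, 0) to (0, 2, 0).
-6 + 2*exp(2)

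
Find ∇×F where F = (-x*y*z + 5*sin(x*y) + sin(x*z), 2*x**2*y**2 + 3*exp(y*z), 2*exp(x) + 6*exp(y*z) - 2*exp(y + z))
(-3*y*exp(y*z) + 6*z*exp(y*z) - 2*exp(y + z), -x*y + x*cos(x*z) - 2*exp(x), x*(4*y**2 + z - 5*cos(x*y)))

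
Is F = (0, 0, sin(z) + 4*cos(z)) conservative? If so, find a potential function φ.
Yes, F is conservative. φ = 4*sin(z) - cos(z)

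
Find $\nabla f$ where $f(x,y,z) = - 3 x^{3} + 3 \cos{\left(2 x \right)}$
(-9*x**2 - 6*sin(2*x), 0, 0)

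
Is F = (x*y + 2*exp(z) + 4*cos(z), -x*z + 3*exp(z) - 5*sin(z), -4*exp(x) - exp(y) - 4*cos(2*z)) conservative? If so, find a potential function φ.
No, ∇×F = (x - exp(y) - 3*exp(z) + 5*cos(z), 4*exp(x) + 2*exp(z) - 4*sin(z), -x - z) ≠ 0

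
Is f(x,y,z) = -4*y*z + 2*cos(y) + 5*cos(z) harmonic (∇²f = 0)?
No, ∇²f = -2*cos(y) - 5*cos(z)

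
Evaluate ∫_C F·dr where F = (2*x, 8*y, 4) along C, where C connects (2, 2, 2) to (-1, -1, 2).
-15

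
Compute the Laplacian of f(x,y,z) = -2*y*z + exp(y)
exp(y)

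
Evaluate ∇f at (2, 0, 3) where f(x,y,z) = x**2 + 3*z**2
(4, 0, 18)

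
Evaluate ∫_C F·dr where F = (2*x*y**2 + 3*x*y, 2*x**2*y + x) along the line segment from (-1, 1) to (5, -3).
144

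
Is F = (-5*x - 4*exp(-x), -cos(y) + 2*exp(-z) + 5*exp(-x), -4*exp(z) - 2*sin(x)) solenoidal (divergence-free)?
No, ∇·F = -4*exp(z) + sin(y) - 5 + 4*exp(-x)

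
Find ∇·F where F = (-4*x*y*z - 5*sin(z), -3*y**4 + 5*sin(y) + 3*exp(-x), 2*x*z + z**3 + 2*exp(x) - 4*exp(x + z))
2*x - 12*y**3 - 4*y*z + 3*z**2 - 4*exp(x + z) + 5*cos(y)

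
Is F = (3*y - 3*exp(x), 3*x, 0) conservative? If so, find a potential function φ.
Yes, F is conservative. φ = 3*x*y - 3*exp(x)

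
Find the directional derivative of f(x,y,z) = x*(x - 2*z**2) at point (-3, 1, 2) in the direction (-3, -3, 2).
45*sqrt(22)/11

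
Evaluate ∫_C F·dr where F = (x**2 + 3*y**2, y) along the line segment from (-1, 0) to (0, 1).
11/6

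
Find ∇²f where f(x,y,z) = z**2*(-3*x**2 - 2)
-6*x**2 - 6*z**2 - 4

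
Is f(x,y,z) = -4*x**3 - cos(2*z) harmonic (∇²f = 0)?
No, ∇²f = -24*x + 4*cos(2*z)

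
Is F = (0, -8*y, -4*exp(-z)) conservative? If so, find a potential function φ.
Yes, F is conservative. φ = -4*y**2 + 4*exp(-z)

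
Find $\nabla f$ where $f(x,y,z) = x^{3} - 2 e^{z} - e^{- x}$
(3*x**2 + exp(-x), 0, -2*exp(z))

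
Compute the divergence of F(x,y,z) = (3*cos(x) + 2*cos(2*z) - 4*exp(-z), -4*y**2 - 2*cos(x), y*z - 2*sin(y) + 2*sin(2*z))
-7*y - 3*sin(x) + 4*cos(2*z)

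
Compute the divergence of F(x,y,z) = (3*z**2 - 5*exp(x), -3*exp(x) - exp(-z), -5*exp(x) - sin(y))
-5*exp(x)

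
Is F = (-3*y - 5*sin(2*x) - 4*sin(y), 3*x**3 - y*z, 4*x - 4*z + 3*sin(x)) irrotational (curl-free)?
No, ∇×F = (y, -3*cos(x) - 4, 9*x**2 + 4*cos(y) + 3)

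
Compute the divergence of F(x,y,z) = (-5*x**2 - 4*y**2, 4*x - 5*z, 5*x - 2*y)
-10*x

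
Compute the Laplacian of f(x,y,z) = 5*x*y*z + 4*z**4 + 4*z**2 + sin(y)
48*z**2 - sin(y) + 8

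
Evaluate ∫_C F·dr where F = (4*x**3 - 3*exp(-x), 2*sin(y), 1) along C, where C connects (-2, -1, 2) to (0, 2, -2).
-3*exp(2) - 17 - 2*cos(2) + 2*cos(1)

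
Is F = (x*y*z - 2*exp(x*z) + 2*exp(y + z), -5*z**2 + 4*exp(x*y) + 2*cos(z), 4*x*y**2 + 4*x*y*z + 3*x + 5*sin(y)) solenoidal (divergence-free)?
No, ∇·F = 4*x*y + 4*x*exp(x*y) + y*z - 2*z*exp(x*z)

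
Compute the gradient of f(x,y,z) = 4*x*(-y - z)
(-4*y - 4*z, -4*x, -4*x)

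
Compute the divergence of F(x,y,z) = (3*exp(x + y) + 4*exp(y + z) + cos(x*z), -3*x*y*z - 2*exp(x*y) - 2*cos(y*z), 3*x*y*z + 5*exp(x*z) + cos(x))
3*x*y - 3*x*z - 2*x*exp(x*y) + 5*x*exp(x*z) - z*sin(x*z) + 2*z*sin(y*z) + 3*exp(x + y)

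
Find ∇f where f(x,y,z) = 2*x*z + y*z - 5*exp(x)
(2*z - 5*exp(x), z, 2*x + y)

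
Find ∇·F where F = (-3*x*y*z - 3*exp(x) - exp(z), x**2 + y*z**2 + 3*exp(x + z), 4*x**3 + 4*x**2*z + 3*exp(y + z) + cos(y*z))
4*x**2 - 3*y*z - y*sin(y*z) + z**2 - 3*exp(x) + 3*exp(y + z)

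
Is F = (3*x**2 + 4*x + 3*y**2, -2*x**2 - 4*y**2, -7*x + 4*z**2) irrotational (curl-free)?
No, ∇×F = (0, 7, -4*x - 6*y)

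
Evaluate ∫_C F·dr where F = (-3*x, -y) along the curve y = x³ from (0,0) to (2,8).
-38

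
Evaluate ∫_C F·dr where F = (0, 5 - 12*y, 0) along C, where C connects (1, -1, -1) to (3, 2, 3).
-3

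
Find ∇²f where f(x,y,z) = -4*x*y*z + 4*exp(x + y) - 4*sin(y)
8*exp(x + y) + 4*sin(y)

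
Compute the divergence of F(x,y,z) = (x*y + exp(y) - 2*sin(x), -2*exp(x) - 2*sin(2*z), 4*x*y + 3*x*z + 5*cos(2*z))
3*x + y - 10*sin(2*z) - 2*cos(x)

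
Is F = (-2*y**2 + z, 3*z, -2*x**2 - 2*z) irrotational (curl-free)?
No, ∇×F = (-3, 4*x + 1, 4*y)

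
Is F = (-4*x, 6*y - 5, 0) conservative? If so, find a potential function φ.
Yes, F is conservative. φ = -2*x**2 + 3*y**2 - 5*y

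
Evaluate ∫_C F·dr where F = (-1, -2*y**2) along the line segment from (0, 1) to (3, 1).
-3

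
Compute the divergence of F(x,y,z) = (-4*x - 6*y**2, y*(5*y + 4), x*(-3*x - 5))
10*y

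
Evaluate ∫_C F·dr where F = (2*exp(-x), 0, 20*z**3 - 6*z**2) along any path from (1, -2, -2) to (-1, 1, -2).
-4*sinh(1)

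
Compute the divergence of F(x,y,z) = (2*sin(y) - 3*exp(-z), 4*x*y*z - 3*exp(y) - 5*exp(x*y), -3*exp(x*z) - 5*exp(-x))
4*x*z - 5*x*exp(x*y) - 3*x*exp(x*z) - 3*exp(y)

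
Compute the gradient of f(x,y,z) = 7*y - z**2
(0, 7, -2*z)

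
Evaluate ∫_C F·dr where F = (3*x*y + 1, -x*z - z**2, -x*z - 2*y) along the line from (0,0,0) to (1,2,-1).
14/3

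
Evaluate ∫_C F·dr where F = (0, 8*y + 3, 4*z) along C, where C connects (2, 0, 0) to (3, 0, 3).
18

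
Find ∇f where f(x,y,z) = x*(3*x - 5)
(6*x - 5, 0, 0)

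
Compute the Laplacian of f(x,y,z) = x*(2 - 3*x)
-6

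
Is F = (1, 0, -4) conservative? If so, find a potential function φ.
Yes, F is conservative. φ = x - 4*z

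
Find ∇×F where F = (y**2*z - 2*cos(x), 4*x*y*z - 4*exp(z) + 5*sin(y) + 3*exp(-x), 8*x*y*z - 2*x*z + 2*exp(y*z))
(-4*x*y + 8*x*z + 2*z*exp(y*z) + 4*exp(z), y**2 - 8*y*z + 2*z, 2*y*z - 3*exp(-x))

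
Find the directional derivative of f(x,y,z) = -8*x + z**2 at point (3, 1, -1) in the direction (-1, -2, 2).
4/3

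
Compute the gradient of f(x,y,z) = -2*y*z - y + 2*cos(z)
(0, -2*z - 1, -2*y - 2*sin(z))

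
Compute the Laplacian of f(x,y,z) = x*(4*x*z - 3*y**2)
-6*x + 8*z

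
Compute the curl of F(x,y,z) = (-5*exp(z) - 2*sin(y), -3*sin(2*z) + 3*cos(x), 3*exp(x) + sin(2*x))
(6*cos(2*z), -3*exp(x) - 5*exp(z) - 2*cos(2*x), -3*sin(x) + 2*cos(y))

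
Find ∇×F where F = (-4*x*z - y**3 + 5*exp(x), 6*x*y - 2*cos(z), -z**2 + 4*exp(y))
(4*exp(y) - 2*sin(z), -4*x, 3*y*(y + 2))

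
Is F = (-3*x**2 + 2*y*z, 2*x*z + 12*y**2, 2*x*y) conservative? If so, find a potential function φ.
Yes, F is conservative. φ = -x**3 + 2*x*y*z + 4*y**3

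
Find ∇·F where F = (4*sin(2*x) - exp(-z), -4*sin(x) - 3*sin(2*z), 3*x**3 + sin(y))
8*cos(2*x)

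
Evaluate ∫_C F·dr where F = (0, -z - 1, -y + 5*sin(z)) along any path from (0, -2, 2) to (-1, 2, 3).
-14 + 5*cos(2) - 5*cos(3)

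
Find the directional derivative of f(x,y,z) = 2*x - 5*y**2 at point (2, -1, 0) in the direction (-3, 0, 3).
-sqrt(2)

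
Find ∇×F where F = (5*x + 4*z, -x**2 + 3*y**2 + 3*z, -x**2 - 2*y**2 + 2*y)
(-4*y - 1, 2*x + 4, -2*x)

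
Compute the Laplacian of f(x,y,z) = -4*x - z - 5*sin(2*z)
20*sin(2*z)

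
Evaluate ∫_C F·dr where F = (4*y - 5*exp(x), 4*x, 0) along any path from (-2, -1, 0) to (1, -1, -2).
-5*E - 12 + 5*exp(-2)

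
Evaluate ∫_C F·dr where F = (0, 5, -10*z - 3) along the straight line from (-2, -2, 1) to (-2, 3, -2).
19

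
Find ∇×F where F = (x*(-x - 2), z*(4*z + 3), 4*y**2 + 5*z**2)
(8*y - 8*z - 3, 0, 0)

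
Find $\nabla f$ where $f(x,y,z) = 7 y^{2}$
(0, 14*y, 0)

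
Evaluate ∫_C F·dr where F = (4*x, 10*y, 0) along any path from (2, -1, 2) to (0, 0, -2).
-13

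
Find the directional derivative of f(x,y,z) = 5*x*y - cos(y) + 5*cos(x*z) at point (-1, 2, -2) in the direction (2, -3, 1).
sqrt(14)*(22*sin(2) + 35)/14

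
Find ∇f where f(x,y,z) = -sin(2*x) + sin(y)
(-2*cos(2*x), cos(y), 0)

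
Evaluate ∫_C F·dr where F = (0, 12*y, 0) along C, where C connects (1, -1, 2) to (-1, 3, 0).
48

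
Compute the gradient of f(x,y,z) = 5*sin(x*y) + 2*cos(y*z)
(5*y*cos(x*y), 5*x*cos(x*y) - 2*z*sin(y*z), -2*y*sin(y*z))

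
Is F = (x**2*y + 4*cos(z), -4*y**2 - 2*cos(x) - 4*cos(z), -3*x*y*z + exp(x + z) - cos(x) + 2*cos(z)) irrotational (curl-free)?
No, ∇×F = (-3*x*z - 4*sin(z), 3*y*z - exp(x + z) - sin(x) - 4*sin(z), -x**2 + 2*sin(x))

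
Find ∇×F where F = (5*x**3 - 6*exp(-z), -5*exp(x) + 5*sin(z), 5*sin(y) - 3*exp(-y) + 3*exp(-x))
(5*cos(y) - 5*cos(z) + 3*exp(-y), 6*exp(-z) + 3*exp(-x), -5*exp(x))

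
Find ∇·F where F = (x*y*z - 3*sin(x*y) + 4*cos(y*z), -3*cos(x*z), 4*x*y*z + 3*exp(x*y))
y*(4*x + z - 3*cos(x*y))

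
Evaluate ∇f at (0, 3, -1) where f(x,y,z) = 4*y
(0, 4, 0)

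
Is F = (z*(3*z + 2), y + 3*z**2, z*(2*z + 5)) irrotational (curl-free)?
No, ∇×F = (-6*z, 6*z + 2, 0)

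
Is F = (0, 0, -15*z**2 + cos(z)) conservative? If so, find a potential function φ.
Yes, F is conservative. φ = -5*z**3 + sin(z)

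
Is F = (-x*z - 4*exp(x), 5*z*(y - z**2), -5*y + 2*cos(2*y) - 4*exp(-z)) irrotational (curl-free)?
No, ∇×F = (-5*y + 15*z**2 - 4*sin(2*y) - 5, -x, 0)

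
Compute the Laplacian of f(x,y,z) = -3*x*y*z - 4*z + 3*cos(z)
-3*cos(z)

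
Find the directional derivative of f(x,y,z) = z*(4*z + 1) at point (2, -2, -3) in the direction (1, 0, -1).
23*sqrt(2)/2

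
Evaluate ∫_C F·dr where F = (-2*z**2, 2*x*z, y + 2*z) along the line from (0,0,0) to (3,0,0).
0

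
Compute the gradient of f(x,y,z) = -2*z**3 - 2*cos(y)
(0, 2*sin(y), -6*z**2)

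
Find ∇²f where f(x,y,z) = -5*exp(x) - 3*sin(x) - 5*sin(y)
-5*exp(x) + 3*sin(x) + 5*sin(y)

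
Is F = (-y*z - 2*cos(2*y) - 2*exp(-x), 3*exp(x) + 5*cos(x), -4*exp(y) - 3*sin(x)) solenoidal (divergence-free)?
No, ∇·F = 2*exp(-x)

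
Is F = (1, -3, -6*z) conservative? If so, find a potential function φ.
Yes, F is conservative. φ = x - 3*y - 3*z**2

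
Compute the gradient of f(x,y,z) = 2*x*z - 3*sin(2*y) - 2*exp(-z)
(2*z, -6*cos(2*y), 2*x + 2*exp(-z))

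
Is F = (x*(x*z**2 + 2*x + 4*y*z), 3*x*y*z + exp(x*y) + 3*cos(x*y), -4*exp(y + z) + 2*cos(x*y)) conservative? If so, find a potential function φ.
No, ∇×F = (-3*x*y - 2*x*sin(x*y) - 4*exp(y + z), 2*x*(x*z + 2*y) + 2*y*sin(x*y), -4*x*z + 3*y*z + y*exp(x*y) - 3*y*sin(x*y)) ≠ 0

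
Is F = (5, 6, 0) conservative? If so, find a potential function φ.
Yes, F is conservative. φ = 5*x + 6*y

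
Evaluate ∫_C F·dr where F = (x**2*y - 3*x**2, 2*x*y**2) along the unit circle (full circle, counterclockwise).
pi/4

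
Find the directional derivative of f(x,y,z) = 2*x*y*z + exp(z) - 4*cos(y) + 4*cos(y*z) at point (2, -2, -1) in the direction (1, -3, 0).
8*sqrt(10)/5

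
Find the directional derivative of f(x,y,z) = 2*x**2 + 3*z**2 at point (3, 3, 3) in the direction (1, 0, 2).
48*sqrt(5)/5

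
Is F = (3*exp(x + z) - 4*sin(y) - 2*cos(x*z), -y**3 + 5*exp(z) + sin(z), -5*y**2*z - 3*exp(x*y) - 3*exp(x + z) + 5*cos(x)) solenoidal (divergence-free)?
No, ∇·F = -8*y**2 + 2*z*sin(x*z)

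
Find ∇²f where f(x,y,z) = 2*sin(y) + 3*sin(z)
-2*sin(y) - 3*sin(z)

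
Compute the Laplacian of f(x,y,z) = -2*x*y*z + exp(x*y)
(x**2 + y**2)*exp(x*y)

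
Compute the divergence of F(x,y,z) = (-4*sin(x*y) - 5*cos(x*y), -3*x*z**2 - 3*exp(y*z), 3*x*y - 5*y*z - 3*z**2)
5*y*sin(x*y) - 4*y*cos(x*y) - 5*y - 3*z*exp(y*z) - 6*z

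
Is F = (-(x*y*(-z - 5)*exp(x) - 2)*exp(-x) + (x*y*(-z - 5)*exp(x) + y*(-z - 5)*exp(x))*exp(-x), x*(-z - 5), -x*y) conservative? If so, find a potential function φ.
Yes, F is conservative. φ = (x*y*(-z - 5)*exp(x) - 2)*exp(-x)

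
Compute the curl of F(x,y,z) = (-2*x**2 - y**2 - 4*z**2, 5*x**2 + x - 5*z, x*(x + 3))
(5, -2*x - 8*z - 3, 10*x + 2*y + 1)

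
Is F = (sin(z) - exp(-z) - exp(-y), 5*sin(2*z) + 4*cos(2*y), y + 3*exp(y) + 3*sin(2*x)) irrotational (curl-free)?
No, ∇×F = (3*exp(y) - 10*cos(2*z) + 1, -6*cos(2*x) + cos(z) + exp(-z), -exp(-y))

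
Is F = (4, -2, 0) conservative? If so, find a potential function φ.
Yes, F is conservative. φ = 4*x - 2*y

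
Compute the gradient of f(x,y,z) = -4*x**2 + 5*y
(-8*x, 5, 0)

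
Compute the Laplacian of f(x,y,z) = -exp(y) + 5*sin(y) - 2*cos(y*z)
2*y**2*cos(y*z) + 2*z**2*cos(y*z) - exp(y) - 5*sin(y)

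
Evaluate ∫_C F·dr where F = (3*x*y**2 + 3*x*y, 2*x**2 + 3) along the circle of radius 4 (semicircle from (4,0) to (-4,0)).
0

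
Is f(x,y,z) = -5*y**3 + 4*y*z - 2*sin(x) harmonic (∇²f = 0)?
No, ∇²f = -30*y + 2*sin(x)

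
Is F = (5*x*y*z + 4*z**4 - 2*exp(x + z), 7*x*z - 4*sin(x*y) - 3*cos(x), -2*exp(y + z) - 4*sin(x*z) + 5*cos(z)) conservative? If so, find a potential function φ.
No, ∇×F = (-7*x - 2*exp(y + z), 5*x*y + 16*z**3 + 4*z*cos(x*z) - 2*exp(x + z), -5*x*z - 4*y*cos(x*y) + 7*z + 3*sin(x)) ≠ 0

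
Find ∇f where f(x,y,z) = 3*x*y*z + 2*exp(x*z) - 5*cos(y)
(z*(3*y + 2*exp(x*z)), 3*x*z + 5*sin(y), x*(3*y + 2*exp(x*z)))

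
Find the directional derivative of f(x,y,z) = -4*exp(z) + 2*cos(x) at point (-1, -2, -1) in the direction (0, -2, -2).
2*sqrt(2)*exp(-1)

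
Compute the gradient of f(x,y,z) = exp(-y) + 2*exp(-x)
(-2*exp(-x), -exp(-y), 0)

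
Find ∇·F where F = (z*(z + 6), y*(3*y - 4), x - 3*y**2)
6*y - 4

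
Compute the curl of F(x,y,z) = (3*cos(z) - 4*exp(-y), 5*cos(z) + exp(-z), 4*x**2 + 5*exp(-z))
(5*sin(z) + exp(-z), -8*x - 3*sin(z), -4*exp(-y))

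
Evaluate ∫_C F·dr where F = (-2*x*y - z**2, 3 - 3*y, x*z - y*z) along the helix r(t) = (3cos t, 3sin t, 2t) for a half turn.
-72 - 12*pi + 12*pi**2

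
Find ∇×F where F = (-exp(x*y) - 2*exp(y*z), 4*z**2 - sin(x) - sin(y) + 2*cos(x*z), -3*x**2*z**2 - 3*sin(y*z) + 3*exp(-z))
(2*x*sin(x*z) - 3*z*cos(y*z) - 8*z, 6*x*z**2 - 2*y*exp(y*z), x*exp(x*y) + 2*z*exp(y*z) - 2*z*sin(x*z) - cos(x))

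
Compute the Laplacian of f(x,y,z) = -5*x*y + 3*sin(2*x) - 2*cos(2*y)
-12*sin(2*x) + 8*cos(2*y)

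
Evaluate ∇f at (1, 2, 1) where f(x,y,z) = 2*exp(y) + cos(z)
(0, 2*exp(2), -sin(1))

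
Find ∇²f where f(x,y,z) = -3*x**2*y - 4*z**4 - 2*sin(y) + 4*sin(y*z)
-4*y**2*sin(y*z) - 6*y - 4*z**2*sin(y*z) - 48*z**2 + 2*sin(y)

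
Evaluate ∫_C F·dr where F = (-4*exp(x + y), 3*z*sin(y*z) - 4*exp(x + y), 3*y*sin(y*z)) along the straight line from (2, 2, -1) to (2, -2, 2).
-4 + 3*cos(2) - 3*cos(4) + 4*exp(4)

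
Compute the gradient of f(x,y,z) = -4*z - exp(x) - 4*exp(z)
(-exp(x), 0, -4*exp(z) - 4)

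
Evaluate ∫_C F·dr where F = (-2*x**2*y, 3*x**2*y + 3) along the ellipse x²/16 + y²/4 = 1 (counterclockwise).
64*pi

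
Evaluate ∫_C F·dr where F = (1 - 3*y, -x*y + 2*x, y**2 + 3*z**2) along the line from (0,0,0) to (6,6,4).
28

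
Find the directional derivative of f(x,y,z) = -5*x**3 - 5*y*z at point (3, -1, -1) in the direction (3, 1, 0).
-40*sqrt(10)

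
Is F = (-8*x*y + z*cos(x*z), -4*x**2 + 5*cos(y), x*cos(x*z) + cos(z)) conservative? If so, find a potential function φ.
Yes, F is conservative. φ = -4*x**2*y + 5*sin(y) + sin(z) + sin(x*z)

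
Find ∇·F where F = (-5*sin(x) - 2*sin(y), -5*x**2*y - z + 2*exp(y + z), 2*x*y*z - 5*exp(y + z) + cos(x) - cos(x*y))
-5*x**2 + 2*x*y - 3*exp(y + z) - 5*cos(x)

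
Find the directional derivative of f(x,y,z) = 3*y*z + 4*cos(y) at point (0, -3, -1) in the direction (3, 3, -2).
3*sqrt(22)*(4*sin(3) + 3)/22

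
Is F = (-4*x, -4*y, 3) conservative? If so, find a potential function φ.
Yes, F is conservative. φ = -2*x**2 - 2*y**2 + 3*z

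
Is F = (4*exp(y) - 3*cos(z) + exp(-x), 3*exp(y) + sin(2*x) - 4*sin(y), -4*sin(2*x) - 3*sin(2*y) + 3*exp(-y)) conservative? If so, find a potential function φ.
No, ∇×F = (-6*cos(2*y) - 3*exp(-y), 3*sin(z) + 8*cos(2*x), -4*exp(y) + 2*cos(2*x)) ≠ 0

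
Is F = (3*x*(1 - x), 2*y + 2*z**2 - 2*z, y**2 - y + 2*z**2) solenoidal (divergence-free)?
No, ∇·F = -6*x + 4*z + 5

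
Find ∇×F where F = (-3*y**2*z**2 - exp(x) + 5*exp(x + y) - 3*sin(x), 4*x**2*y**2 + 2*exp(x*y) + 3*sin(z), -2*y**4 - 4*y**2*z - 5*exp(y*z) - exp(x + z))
(-8*y**3 - 8*y*z - 5*z*exp(y*z) - 3*cos(z), -6*y**2*z + exp(x + z), 8*x*y**2 + 6*y*z**2 + 2*y*exp(x*y) - 5*exp(x + y))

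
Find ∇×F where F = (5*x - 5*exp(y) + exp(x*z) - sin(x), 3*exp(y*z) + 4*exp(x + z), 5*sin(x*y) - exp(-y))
(5*x*cos(x*y) - 3*y*exp(y*z) - 4*exp(x + z) + exp(-y), x*exp(x*z) - 5*y*cos(x*y), 5*exp(y) + 4*exp(x + z))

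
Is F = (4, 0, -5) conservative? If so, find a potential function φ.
Yes, F is conservative. φ = 4*x - 5*z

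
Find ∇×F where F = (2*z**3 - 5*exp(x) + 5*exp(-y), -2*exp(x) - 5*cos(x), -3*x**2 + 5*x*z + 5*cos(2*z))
(0, 6*x + 6*z**2 - 5*z, -2*exp(x) + 5*sin(x) + 5*exp(-y))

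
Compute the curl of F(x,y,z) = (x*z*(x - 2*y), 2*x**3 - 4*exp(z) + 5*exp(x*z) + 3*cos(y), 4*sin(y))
(-5*x*exp(x*z) + 4*exp(z) + 4*cos(y), x*(x - 2*y), 6*x**2 + 2*x*z + 5*z*exp(x*z))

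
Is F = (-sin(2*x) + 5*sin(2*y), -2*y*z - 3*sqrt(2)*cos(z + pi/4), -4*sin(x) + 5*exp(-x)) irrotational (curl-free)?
No, ∇×F = (2*y - 3*sqrt(2)*sin(z + pi/4), 4*cos(x) + 5*exp(-x), -10*cos(2*y))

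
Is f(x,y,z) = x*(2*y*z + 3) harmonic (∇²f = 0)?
Yes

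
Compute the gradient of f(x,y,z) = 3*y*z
(0, 3*z, 3*y)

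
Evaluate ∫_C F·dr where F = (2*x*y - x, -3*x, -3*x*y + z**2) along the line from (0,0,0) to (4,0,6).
64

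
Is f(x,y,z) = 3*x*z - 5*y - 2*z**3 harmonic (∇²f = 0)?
No, ∇²f = -12*z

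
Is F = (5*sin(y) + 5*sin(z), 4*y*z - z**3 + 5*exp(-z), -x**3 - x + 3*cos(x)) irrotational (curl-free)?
No, ∇×F = (-4*y + 3*z**2 + 5*exp(-z), 3*x**2 + 3*sin(x) + 5*cos(z) + 1, -5*cos(y))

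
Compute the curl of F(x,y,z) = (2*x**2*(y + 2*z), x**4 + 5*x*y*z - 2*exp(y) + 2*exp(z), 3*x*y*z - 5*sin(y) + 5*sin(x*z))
(-5*x*y + 3*x*z - 2*exp(z) - 5*cos(y), 4*x**2 - 3*y*z - 5*z*cos(x*z), 4*x**3 - 2*x**2 + 5*y*z)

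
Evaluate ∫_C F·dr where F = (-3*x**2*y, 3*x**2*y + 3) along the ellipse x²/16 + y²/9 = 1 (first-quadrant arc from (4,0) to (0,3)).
36*pi + 117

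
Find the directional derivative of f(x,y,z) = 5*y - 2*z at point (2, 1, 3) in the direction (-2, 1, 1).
sqrt(6)/2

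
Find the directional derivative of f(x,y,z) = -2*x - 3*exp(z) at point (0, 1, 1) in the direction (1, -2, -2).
-2/3 + 2*E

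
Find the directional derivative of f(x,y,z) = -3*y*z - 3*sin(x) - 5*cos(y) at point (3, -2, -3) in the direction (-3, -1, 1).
sqrt(11)*(9*cos(3) - 3 + 5*sin(2))/11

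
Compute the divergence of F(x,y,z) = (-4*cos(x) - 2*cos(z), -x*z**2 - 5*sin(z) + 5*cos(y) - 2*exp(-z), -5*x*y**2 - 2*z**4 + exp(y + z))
-8*z**3 + exp(y + z) + 4*sin(x) - 5*sin(y)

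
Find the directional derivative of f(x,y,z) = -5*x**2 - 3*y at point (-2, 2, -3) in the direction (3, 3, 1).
51*sqrt(19)/19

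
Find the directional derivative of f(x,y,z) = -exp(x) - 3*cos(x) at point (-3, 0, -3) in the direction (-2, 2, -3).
2*sqrt(17)*(1 + 3*exp(3)*sin(3))*exp(-3)/17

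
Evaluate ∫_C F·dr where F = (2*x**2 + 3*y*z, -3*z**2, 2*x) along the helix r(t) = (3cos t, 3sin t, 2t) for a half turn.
-27*pi**2/2 - 36 + 72*pi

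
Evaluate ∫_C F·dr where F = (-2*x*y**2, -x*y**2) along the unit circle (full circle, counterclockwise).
-pi/4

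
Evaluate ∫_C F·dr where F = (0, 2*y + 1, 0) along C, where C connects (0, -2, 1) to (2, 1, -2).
0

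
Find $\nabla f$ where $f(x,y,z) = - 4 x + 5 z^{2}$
(-4, 0, 10*z)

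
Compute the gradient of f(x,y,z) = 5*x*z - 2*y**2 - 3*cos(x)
(5*z + 3*sin(x), -4*y, 5*x)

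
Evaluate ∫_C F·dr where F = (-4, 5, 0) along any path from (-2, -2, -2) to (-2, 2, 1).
20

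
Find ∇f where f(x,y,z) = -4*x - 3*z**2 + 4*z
(-4, 0, 4 - 6*z)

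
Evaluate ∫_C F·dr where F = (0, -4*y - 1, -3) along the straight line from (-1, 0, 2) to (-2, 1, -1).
6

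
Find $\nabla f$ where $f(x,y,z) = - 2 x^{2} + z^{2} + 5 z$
(-4*x, 0, 2*z + 5)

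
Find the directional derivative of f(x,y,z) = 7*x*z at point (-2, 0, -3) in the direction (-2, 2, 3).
0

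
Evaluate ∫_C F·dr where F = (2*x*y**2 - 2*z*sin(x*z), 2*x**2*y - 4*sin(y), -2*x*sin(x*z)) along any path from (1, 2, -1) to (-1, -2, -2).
-2*cos(1) + 2*cos(2)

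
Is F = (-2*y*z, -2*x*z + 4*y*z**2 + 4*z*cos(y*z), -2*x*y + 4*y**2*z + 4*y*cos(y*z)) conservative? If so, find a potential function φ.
Yes, F is conservative. φ = -2*x*y*z + 2*y**2*z**2 + 4*sin(y*z)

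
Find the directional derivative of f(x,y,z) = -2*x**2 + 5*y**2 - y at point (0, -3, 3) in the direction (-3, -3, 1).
93*sqrt(19)/19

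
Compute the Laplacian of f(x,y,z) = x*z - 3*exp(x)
-3*exp(x)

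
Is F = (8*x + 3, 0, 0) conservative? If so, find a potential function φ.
Yes, F is conservative. φ = x*(4*x + 3)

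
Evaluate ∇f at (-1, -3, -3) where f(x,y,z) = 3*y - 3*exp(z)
(0, 3, -3*exp(-3))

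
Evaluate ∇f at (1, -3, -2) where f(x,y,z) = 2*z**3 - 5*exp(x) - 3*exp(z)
(-5*E, 0, 24 - 3*exp(-2))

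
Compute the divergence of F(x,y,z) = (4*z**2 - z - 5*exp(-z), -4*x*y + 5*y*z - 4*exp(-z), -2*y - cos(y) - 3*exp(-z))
-4*x + 5*z + 3*exp(-z)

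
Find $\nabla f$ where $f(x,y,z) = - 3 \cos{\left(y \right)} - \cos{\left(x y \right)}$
(y*sin(x*y), x*sin(x*y) + 3*sin(y), 0)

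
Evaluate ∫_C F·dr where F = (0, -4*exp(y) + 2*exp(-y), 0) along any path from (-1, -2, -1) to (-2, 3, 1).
2*(-2*exp(6) - 1 + 2*E + exp(5))*exp(-3)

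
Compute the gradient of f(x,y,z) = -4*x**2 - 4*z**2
(-8*x, 0, -8*z)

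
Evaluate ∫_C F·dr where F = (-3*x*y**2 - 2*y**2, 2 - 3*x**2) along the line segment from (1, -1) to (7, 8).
-2658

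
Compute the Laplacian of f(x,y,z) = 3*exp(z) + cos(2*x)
3*exp(z) - 4*cos(2*x)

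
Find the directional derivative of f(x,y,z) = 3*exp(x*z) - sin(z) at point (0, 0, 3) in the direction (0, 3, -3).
sqrt(2)*cos(3)/2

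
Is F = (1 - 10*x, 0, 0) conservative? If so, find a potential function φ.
Yes, F is conservative. φ = x*(1 - 5*x)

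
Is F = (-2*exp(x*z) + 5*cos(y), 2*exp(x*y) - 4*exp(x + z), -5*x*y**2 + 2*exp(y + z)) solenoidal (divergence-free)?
No, ∇·F = 2*x*exp(x*y) - 2*z*exp(x*z) + 2*exp(y + z)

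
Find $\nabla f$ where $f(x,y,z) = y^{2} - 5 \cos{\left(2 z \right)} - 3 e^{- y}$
(0, 2*y + 3*exp(-y), 10*sin(2*z))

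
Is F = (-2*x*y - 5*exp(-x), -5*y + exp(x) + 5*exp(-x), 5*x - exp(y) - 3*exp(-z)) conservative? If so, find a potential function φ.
No, ∇×F = (-exp(y), -5, 2*x + exp(x) - 5*exp(-x)) ≠ 0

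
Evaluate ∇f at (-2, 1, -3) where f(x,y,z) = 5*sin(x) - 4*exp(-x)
(5*cos(2) + 4*exp(2), 0, 0)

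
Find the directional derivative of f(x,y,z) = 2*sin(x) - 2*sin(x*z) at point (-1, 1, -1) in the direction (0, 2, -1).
-2*sqrt(5)*cos(1)/5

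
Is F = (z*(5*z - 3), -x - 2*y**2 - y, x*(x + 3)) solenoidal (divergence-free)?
No, ∇·F = -4*y - 1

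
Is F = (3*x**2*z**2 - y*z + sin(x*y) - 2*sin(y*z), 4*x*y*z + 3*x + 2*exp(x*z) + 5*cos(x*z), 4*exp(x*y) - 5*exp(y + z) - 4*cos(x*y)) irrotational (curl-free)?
No, ∇×F = (-4*x*y + 4*x*exp(x*y) - 2*x*exp(x*z) + 4*x*sin(x*y) + 5*x*sin(x*z) - 5*exp(y + z), 6*x**2*z - 4*y*exp(x*y) - 4*y*sin(x*y) - 2*y*cos(y*z) - y, -x*cos(x*y) + 4*y*z + 2*z*exp(x*z) - 5*z*sin(x*z) + 2*z*cos(y*z) + z + 3)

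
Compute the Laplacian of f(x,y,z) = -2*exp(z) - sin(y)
-2*exp(z) + sin(y)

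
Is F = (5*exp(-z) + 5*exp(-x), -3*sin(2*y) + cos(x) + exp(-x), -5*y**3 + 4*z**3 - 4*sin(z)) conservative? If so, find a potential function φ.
No, ∇×F = (-15*y**2, -5*exp(-z), -sin(x) - exp(-x)) ≠ 0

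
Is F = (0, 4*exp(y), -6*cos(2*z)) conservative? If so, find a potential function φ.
Yes, F is conservative. φ = 4*exp(y) - 3*sin(2*z)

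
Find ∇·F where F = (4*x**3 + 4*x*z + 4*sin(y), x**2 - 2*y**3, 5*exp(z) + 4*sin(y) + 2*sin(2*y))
12*x**2 - 6*y**2 + 4*z + 5*exp(z)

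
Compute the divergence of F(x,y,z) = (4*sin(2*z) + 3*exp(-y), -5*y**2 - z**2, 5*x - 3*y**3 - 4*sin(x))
-10*y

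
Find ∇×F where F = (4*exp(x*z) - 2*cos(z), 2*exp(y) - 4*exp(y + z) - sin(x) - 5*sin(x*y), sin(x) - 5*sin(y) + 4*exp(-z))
(4*exp(y + z) - 5*cos(y), 4*x*exp(x*z) + 2*sin(z) - cos(x), -5*y*cos(x*y) - cos(x))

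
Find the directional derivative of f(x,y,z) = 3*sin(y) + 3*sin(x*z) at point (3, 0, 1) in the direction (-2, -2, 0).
-3*sqrt(2)*(cos(3) + 1)/2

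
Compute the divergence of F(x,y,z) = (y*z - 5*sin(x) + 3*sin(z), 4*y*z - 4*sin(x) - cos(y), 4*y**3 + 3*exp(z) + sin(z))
4*z + 3*exp(z) + sin(y) - 5*cos(x) + cos(z)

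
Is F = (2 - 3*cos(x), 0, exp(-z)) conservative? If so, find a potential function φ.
Yes, F is conservative. φ = 2*x - 3*sin(x) - exp(-z)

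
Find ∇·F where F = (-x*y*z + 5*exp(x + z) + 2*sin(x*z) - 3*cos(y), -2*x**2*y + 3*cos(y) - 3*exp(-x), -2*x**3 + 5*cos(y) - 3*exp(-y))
-2*x**2 - y*z + 2*z*cos(x*z) + 5*exp(x + z) - 3*sin(y)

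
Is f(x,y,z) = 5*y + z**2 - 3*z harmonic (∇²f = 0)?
No, ∇²f = 2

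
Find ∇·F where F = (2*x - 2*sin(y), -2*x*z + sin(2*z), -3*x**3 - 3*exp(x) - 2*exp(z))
2 - 2*exp(z)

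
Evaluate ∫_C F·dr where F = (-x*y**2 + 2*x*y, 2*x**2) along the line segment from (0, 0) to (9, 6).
-81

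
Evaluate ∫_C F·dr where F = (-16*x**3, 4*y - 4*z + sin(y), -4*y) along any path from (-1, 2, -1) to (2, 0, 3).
-77 + cos(2)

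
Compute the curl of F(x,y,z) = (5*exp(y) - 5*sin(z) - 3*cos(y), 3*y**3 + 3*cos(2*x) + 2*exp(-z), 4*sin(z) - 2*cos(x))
(2*exp(-z), -2*sin(x) - 5*cos(z), -5*exp(y) - 6*sin(2*x) - 3*sin(y))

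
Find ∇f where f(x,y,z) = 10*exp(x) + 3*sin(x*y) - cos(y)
(3*y*cos(x*y) + 10*exp(x), 3*x*cos(x*y) + sin(y), 0)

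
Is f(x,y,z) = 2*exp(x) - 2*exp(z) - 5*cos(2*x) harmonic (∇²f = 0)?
No, ∇²f = 2*exp(x) - 2*exp(z) + 20*cos(2*x)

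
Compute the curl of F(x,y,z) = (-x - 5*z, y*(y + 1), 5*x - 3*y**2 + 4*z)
(-6*y, -10, 0)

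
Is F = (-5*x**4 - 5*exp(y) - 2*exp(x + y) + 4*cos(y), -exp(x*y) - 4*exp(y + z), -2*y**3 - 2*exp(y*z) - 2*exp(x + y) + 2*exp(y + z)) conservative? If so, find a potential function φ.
No, ∇×F = (-6*y**2 - 2*z*exp(y*z) - 2*exp(x + y) + 6*exp(y + z), 2*exp(x + y), -y*exp(x*y) + 5*exp(y) + 2*exp(x + y) + 4*sin(y)) ≠ 0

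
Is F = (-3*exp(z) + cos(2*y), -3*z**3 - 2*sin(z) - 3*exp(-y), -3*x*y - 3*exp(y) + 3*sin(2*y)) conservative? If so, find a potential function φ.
No, ∇×F = (-3*x + 9*z**2 - 3*exp(y) + 6*cos(2*y) + 2*cos(z), 3*y - 3*exp(z), 2*sin(2*y)) ≠ 0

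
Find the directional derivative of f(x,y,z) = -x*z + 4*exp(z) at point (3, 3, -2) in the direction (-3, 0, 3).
sqrt(2)*(4 - 5*exp(2))*exp(-2)/2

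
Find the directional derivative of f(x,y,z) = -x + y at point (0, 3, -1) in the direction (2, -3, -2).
-5*sqrt(17)/17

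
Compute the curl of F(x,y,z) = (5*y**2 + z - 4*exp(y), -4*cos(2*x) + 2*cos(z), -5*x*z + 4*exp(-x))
(2*sin(z), 5*z + 1 + 4*exp(-x), -10*y + 4*exp(y) + 8*sin(2*x))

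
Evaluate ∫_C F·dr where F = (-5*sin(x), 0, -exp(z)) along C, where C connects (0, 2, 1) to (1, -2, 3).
-exp(3) - 5 + 5*cos(1) + E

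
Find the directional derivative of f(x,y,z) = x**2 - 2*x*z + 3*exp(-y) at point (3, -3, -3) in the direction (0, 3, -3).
3*sqrt(2)*(2 - exp(3))/2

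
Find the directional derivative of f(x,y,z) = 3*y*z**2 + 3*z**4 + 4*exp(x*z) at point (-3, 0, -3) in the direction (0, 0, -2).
324 + 12*exp(9)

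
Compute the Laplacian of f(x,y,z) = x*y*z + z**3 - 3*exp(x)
6*z - 3*exp(x)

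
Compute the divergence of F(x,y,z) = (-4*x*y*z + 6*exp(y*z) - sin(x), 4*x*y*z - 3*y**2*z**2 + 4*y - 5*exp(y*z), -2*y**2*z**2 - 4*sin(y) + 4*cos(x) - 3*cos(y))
4*x*z - 4*y**2*z - 6*y*z**2 - 4*y*z - 5*z*exp(y*z) - cos(x) + 4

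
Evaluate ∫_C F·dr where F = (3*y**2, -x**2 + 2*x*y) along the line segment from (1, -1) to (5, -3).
298/3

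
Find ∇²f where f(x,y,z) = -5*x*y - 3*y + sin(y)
-sin(y)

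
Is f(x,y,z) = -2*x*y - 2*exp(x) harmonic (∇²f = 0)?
No, ∇²f = -2*exp(x)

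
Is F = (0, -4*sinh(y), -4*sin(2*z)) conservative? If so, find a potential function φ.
Yes, F is conservative. φ = 2*cos(2*z) - 4*cosh(y)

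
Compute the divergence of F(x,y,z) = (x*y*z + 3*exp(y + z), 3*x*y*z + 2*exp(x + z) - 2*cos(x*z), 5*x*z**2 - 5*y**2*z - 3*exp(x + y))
13*x*z - 5*y**2 + y*z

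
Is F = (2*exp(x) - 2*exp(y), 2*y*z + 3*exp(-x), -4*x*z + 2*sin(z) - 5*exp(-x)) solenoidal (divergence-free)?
No, ∇·F = -4*x + 2*z + 2*exp(x) + 2*cos(z)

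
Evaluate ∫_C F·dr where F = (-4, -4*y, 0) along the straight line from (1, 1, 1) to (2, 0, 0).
-2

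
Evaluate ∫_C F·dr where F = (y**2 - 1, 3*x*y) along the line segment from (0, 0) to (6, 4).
122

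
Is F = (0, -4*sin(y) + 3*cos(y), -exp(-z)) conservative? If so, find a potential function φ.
Yes, F is conservative. φ = 3*sin(y) + 4*cos(y) + exp(-z)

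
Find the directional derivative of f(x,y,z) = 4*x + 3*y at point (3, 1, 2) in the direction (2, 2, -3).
14*sqrt(17)/17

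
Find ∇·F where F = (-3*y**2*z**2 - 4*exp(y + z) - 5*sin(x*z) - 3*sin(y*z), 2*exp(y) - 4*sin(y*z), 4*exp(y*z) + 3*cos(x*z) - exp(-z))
-3*x*sin(x*z) + 4*y*exp(y*z) - 5*z*cos(x*z) - 4*z*cos(y*z) + 2*exp(y) + exp(-z)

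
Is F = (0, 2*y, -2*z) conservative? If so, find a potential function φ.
Yes, F is conservative. φ = y**2 - z**2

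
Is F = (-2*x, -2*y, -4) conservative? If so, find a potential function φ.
Yes, F is conservative. φ = -x**2 - y**2 - 4*z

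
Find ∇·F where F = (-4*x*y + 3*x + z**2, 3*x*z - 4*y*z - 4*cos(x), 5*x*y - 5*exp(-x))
-4*y - 4*z + 3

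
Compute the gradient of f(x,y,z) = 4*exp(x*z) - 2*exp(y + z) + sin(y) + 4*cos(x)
(4*z*exp(x*z) - 4*sin(x), -2*exp(y + z) + cos(y), 4*x*exp(x*z) - 2*exp(y + z))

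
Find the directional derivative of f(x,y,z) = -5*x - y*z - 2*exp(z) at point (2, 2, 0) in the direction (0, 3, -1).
2*sqrt(10)/5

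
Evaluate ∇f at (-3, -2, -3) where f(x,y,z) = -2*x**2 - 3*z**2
(12, 0, 18)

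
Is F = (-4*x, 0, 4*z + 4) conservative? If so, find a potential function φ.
Yes, F is conservative. φ = -2*x**2 + 2*z**2 + 4*z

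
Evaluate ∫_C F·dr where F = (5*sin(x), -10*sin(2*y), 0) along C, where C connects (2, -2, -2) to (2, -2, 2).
0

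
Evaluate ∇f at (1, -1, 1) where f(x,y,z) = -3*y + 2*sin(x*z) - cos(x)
(sin(1) + 2*cos(1), -3, 2*cos(1))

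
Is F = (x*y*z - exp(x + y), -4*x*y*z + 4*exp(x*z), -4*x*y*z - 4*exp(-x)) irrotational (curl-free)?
No, ∇×F = (4*x*(y - z - exp(x*z)), x*y + 4*y*z - 4*exp(-x), -x*z - 4*y*z + 4*z*exp(x*z) + exp(x + y))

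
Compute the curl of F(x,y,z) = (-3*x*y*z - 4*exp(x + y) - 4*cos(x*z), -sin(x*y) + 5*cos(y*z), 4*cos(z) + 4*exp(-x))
(5*y*sin(y*z), -3*x*y + 4*x*sin(x*z) + 4*exp(-x), 3*x*z - y*cos(x*y) + 4*exp(x + y))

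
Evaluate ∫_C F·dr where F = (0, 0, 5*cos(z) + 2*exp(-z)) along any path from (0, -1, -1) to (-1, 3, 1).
4*sinh(1) + 10*sin(1)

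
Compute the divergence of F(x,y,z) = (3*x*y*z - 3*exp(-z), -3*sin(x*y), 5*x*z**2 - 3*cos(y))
10*x*z - 3*x*cos(x*y) + 3*y*z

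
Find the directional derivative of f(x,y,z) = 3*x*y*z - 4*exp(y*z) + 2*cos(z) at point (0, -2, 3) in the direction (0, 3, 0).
-12*exp(-6)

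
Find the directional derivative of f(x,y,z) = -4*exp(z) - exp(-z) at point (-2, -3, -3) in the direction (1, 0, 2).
2*sqrt(5)*(-4 + exp(6))*exp(-3)/5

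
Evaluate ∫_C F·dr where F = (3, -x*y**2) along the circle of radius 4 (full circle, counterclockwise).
-64*pi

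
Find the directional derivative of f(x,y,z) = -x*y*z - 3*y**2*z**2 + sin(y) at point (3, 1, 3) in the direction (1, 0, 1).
-12*sqrt(2)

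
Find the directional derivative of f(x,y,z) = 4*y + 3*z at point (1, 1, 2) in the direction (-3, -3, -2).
-9*sqrt(22)/11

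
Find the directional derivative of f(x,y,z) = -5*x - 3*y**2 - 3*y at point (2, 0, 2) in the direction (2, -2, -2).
-2*sqrt(3)/3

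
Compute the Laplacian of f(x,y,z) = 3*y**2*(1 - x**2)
-6*x**2 - 6*y**2 + 6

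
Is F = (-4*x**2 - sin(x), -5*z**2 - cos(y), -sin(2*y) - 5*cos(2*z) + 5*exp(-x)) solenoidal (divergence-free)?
No, ∇·F = -8*x + sin(y) + 10*sin(2*z) - cos(x)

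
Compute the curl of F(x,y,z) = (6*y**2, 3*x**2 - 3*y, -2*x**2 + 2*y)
(2, 4*x, 6*x - 12*y)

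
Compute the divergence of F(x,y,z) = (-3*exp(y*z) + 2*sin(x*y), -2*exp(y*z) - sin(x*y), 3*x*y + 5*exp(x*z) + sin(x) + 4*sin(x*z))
5*x*exp(x*z) - x*cos(x*y) + 4*x*cos(x*z) + 2*y*cos(x*y) - 2*z*exp(y*z)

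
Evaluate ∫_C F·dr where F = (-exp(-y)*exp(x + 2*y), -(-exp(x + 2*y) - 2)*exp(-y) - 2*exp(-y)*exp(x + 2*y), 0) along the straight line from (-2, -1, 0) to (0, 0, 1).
-3 + exp(-3) + 2*E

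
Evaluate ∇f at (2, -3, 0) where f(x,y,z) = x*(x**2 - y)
(15, -2, 0)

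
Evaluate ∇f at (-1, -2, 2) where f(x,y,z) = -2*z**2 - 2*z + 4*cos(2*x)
(8*sin(2), 0, -10)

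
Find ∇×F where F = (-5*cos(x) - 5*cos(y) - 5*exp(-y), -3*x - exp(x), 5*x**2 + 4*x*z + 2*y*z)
(2*z, -10*x - 4*z, -exp(x) - 5*sin(y) - 3 - 5*exp(-y))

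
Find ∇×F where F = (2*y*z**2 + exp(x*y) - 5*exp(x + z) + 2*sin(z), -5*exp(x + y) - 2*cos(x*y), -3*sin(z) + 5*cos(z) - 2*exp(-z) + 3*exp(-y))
(-3*exp(-y), 4*y*z - 5*exp(x + z) + 2*cos(z), -x*exp(x*y) + 2*y*sin(x*y) - 2*z**2 - 5*exp(x + y))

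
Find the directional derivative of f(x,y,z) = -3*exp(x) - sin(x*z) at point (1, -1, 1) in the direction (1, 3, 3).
-sqrt(19)*(4*cos(1) + 3*E)/19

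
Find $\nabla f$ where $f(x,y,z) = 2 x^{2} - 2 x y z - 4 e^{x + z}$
(4*x - 2*y*z - 4*exp(x + z), -2*x*z, -2*x*y - 4*exp(x + z))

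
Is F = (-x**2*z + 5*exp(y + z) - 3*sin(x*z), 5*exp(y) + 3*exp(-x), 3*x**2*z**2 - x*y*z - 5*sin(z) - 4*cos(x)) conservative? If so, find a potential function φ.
No, ∇×F = (-x*z, -x**2 - 6*x*z**2 - 3*x*cos(x*z) + y*z + 5*exp(y + z) - 4*sin(x), (-5*exp(x + y + z) - 3)*exp(-x)) ≠ 0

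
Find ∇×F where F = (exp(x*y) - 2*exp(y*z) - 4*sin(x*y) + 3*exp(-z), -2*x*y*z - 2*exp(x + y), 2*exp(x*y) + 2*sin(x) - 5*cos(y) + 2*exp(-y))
(2*x*y + 2*x*exp(x*y) + 5*sin(y) - 2*exp(-y), (-2*(y*exp(x*y) + y*exp(y*z) + cos(x))*exp(z) - 3)*exp(-z), -x*exp(x*y) + 4*x*cos(x*y) - 2*y*z + 2*z*exp(y*z) - 2*exp(x + y))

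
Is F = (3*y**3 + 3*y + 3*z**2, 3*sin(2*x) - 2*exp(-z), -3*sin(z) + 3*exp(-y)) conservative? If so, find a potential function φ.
No, ∇×F = (-2*exp(-z) - 3*exp(-y), 6*z, -9*y**2 + 6*cos(2*x) - 3) ≠ 0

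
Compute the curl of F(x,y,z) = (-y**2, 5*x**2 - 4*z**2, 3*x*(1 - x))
(8*z, 6*x - 3, 10*x + 2*y)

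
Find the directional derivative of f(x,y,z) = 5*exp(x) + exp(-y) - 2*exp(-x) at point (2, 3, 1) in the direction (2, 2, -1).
2*(-1 + 2*E + 5*exp(5))*exp(-3)/3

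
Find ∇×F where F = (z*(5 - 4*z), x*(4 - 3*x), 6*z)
(0, 5 - 8*z, 4 - 6*x)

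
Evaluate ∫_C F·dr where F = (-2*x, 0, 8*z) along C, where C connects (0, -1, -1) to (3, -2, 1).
-9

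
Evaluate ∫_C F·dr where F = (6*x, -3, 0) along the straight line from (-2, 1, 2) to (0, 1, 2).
-12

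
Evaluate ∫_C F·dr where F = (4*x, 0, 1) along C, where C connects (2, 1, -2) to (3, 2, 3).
15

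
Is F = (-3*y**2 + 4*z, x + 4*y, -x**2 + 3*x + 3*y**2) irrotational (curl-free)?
No, ∇×F = (6*y, 2*x + 1, 6*y + 1)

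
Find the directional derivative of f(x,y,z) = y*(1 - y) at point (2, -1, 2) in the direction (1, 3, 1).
9*sqrt(11)/11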